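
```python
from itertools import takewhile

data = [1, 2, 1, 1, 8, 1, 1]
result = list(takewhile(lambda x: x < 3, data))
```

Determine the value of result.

Step 1: takewhile stops at first element >= 3:
  1 < 3: take
  2 < 3: take
  1 < 3: take
  1 < 3: take
  8 >= 3: stop
Therefore result = [1, 2, 1, 1].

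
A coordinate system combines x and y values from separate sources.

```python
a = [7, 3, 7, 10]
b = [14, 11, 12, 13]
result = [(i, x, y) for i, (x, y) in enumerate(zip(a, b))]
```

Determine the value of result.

Step 1: enumerate(zip(a, b)) gives index with paired elements:
  i=0: (7, 14)
  i=1: (3, 11)
  i=2: (7, 12)
  i=3: (10, 13)
Therefore result = [(0, 7, 14), (1, 3, 11), (2, 7, 12), (3, 10, 13)].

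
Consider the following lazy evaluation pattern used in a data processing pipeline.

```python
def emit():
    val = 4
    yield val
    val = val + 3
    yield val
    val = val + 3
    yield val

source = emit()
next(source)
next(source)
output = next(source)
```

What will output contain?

Step 1: Trace through generator execution:
  Yield 1: val starts at 4, yield 4
  Yield 2: val = 4 + 3 = 7, yield 7
  Yield 3: val = 7 + 3 = 10, yield 10
Step 2: First next() gets 4, second next() gets the second value, third next() yields 10.
Therefore output = 10.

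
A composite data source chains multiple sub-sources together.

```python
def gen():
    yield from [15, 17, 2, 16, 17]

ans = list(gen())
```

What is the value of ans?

Step 1: yield from delegates to the iterable, yielding each element.
Step 2: Collected values: [15, 17, 2, 16, 17].
Therefore ans = [15, 17, 2, 16, 17].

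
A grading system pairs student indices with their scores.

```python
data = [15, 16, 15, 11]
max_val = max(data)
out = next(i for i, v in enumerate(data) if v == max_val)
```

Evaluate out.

Step 1: max([15, 16, 15, 11]) = 16.
Step 2: Find first index where value == 16:
  Index 0: 15 != 16
  Index 1: 16 == 16, found!
Therefore out = 1.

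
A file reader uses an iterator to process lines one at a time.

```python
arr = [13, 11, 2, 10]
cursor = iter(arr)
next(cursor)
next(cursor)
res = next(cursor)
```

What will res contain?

Step 1: Create iterator over [13, 11, 2, 10].
Step 2: next() consumes 13.
Step 3: next() consumes 11.
Step 4: next() returns 2.
Therefore res = 2.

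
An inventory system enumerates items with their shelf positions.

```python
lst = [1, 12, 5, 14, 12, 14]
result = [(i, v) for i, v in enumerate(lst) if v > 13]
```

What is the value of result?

Step 1: Filter enumerate([1, 12, 5, 14, 12, 14]) keeping v > 13:
  (0, 1): 1 <= 13, excluded
  (1, 12): 12 <= 13, excluded
  (2, 5): 5 <= 13, excluded
  (3, 14): 14 > 13, included
  (4, 12): 12 <= 13, excluded
  (5, 14): 14 > 13, included
Therefore result = [(3, 14), (5, 14)].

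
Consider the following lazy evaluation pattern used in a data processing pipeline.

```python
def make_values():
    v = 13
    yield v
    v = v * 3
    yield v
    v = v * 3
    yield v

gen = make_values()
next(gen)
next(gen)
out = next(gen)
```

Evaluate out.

Step 1: Trace through generator execution:
  Yield 1: v starts at 13, yield 13
  Yield 2: v = 13 * 3 = 39, yield 39
  Yield 3: v = 39 * 3 = 117, yield 117
Step 2: First next() gets 13, second next() gets the second value, third next() yields 117.
Therefore out = 117.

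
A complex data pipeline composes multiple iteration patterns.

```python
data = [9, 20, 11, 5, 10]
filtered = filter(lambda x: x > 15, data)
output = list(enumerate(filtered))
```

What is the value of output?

Step 1: Filter [9, 20, 11, 5, 10] for > 15: [20].
Step 2: enumerate re-indexes from 0: [(0, 20)].
Therefore output = [(0, 20)].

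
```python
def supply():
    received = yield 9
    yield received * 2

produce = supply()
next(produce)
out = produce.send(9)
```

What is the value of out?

Step 1: next(produce) advances to first yield, producing 9.
Step 2: send(9) resumes, received = 9.
Step 3: yield received * 2 = 9 * 2 = 18.
Therefore out = 18.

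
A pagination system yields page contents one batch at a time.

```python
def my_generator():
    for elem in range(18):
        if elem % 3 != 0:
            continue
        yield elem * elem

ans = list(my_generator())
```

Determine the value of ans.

Step 1: Only yield elem**2 when elem is divisible by 3:
  elem=0: 0 % 3 == 0, yield 0**2 = 0
  elem=3: 3 % 3 == 0, yield 3**2 = 9
  elem=6: 6 % 3 == 0, yield 6**2 = 36
  elem=9: 9 % 3 == 0, yield 9**2 = 81
  elem=12: 12 % 3 == 0, yield 12**2 = 144
  elem=15: 15 % 3 == 0, yield 15**2 = 225
Therefore ans = [0, 9, 36, 81, 144, 225].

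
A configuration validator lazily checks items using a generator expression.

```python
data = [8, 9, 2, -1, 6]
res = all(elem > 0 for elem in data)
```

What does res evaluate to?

Step 1: Check elem > 0 for each element in [8, 9, 2, -1, 6]:
  8 > 0: True
  9 > 0: True
  2 > 0: True
  -1 > 0: False
  6 > 0: True
Step 2: all() returns False.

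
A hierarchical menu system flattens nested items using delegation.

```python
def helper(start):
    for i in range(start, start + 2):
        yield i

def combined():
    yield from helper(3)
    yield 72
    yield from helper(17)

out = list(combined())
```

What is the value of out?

Step 1: combined() delegates to helper(3):
  yield 3
  yield 4
Step 2: yield 72
Step 3: Delegates to helper(17):
  yield 17
  yield 18
Therefore out = [3, 4, 72, 17, 18].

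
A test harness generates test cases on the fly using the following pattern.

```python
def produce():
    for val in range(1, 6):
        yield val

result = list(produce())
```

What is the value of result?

Step 1: The generator yields each value from range(1, 6).
Step 2: list() consumes all yields: [1, 2, 3, 4, 5].
Therefore result = [1, 2, 3, 4, 5].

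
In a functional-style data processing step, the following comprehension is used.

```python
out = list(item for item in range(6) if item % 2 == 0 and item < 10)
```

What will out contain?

Step 1: Filter range(6) where item % 2 == 0 and item < 10:
  item=0: both conditions met, included
  item=1: excluded (1 % 2 != 0)
  item=2: both conditions met, included
  item=3: excluded (3 % 2 != 0)
  item=4: both conditions met, included
  item=5: excluded (5 % 2 != 0)
Therefore out = [0, 2, 4].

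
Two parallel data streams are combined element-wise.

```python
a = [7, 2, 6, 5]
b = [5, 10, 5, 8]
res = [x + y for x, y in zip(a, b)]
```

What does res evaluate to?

Step 1: Add corresponding elements:
  7 + 5 = 12
  2 + 10 = 12
  6 + 5 = 11
  5 + 8 = 13
Therefore res = [12, 12, 11, 13].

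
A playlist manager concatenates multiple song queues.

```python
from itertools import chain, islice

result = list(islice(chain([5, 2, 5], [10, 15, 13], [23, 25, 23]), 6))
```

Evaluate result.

Step 1: chain([5, 2, 5], [10, 15, 13], [23, 25, 23]) = [5, 2, 5, 10, 15, 13, 23, 25, 23].
Step 2: islice takes first 6 elements: [5, 2, 5, 10, 15, 13].
Therefore result = [5, 2, 5, 10, 15, 13].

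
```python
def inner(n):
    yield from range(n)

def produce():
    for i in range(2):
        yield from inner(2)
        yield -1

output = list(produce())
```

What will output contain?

Step 1: For each i in range(2):
  i=0: yield from inner(2) -> [0, 1], then yield -1
  i=1: yield from inner(2) -> [0, 1], then yield -1
Therefore output = [0, 1, -1, 0, 1, -1].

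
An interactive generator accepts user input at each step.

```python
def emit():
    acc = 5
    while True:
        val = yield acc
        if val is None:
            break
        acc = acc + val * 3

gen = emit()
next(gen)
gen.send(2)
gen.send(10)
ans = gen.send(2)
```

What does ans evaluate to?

Step 1: next() -> yield acc=5.
Step 2: send(2) -> val=2, acc = 5 + 2*3 = 11, yield 11.
Step 3: send(10) -> val=10, acc = 11 + 10*3 = 41, yield 41.
Step 4: send(2) -> val=2, acc = 41 + 2*3 = 47, yield 47.
Therefore ans = 47.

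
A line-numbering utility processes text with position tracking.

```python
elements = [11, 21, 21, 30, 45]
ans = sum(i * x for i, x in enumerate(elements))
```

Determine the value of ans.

Step 1: Compute i * x for each (i, x) in enumerate([11, 21, 21, 30, 45]):
  i=0, x=11: 0*11 = 0
  i=1, x=21: 1*21 = 21
  i=2, x=21: 2*21 = 42
  i=3, x=30: 3*30 = 90
  i=4, x=45: 4*45 = 180
Step 2: sum = 0 + 21 + 42 + 90 + 180 = 333.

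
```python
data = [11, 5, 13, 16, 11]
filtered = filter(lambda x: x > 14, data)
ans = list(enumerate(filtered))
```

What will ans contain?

Step 1: Filter [11, 5, 13, 16, 11] for > 14: [16].
Step 2: enumerate re-indexes from 0: [(0, 16)].
Therefore ans = [(0, 16)].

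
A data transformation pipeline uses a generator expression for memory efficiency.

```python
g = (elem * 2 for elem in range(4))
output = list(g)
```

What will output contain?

Step 1: For each elem in range(4), compute elem*2:
  elem=0: 0*2 = 0
  elem=1: 1*2 = 2
  elem=2: 2*2 = 4
  elem=3: 3*2 = 6
Therefore output = [0, 2, 4, 6].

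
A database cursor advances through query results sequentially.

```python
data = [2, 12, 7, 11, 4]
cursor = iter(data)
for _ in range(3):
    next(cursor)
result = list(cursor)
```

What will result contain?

Step 1: Create iterator over [2, 12, 7, 11, 4].
Step 2: Advance 3 positions (consuming [2, 12, 7]).
Step 3: list() collects remaining elements: [11, 4].
Therefore result = [11, 4].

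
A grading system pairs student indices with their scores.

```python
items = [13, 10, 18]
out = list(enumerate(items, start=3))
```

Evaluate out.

Step 1: enumerate with start=3:
  (3, 13)
  (4, 10)
  (5, 18)
Therefore out = [(3, 13), (4, 10), (5, 18)].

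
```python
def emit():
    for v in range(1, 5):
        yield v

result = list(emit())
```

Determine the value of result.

Step 1: The generator yields each value from range(1, 5).
Step 2: list() consumes all yields: [1, 2, 3, 4].
Therefore result = [1, 2, 3, 4].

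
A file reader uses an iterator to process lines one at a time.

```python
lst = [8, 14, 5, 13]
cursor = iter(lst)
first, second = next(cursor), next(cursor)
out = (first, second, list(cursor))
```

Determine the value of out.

Step 1: Create iterator over [8, 14, 5, 13].
Step 2: first = 8, second = 14.
Step 3: Remaining elements: [5, 13].
Therefore out = (8, 14, [5, 13]).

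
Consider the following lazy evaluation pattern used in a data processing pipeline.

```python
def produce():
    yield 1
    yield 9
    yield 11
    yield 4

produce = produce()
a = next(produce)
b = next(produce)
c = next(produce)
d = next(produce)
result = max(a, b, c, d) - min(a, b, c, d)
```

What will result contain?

Step 1: Create generator and consume all values:
  a = next(produce) = 1
  b = next(produce) = 9
  c = next(produce) = 11
  d = next(produce) = 4
Step 2: max = 11, min = 1, result = 11 - 1 = 10.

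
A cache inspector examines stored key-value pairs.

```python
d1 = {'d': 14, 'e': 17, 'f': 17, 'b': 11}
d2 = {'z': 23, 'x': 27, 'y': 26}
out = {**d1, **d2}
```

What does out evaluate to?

Step 1: Merge d1 and d2 (d2 values override on key conflicts).
Step 2: d1 has keys ['d', 'e', 'f', 'b'], d2 has keys ['z', 'x', 'y'].
Therefore out = {'d': 14, 'e': 17, 'f': 17, 'b': 11, 'z': 23, 'x': 27, 'y': 26}.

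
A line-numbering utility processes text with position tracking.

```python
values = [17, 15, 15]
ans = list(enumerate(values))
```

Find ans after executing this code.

Step 1: enumerate pairs each element with its index:
  (0, 17)
  (1, 15)
  (2, 15)
Therefore ans = [(0, 17), (1, 15), (2, 15)].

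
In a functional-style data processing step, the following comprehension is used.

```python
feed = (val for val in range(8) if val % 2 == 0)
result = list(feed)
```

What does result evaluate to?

Step 1: Filter range(8) keeping only even values:
  val=0: even, included
  val=1: odd, excluded
  val=2: even, included
  val=3: odd, excluded
  val=4: even, included
  val=5: odd, excluded
  val=6: even, included
  val=7: odd, excluded
Therefore result = [0, 2, 4, 6].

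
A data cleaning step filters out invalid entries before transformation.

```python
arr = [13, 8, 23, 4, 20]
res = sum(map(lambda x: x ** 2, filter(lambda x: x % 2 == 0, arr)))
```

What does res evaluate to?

Step 1: Filter even numbers from [13, 8, 23, 4, 20]: [8, 4, 20]
Step 2: Square each: [64, 16, 400]
Step 3: Sum = 480.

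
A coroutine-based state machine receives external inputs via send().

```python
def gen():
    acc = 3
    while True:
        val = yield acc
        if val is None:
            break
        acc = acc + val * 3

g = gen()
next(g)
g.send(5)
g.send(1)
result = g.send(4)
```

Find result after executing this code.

Step 1: next() -> yield acc=3.
Step 2: send(5) -> val=5, acc = 3 + 5*3 = 18, yield 18.
Step 3: send(1) -> val=1, acc = 18 + 1*3 = 21, yield 21.
Step 4: send(4) -> val=4, acc = 21 + 4*3 = 33, yield 33.
Therefore result = 33.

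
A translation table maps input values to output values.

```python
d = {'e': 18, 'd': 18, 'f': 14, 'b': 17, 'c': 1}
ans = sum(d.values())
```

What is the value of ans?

Step 1: d.values() = [18, 18, 14, 17, 1].
Step 2: sum = 68.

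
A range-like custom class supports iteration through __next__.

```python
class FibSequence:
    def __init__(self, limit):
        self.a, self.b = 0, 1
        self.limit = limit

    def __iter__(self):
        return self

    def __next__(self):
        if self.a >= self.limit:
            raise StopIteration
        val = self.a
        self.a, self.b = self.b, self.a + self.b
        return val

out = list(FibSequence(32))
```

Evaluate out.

Step 1: Fibonacci-like sequence (a=0, b=1) until >= 32:
  Yield 0, then a,b = 1,1
  Yield 1, then a,b = 1,2
  Yield 1, then a,b = 2,3
  Yield 2, then a,b = 3,5
  Yield 3, then a,b = 5,8
  Yield 5, then a,b = 8,13
  Yield 8, then a,b = 13,21
  Yield 13, then a,b = 21,34
  Yield 21, then a,b = 34,55
Step 2: 34 >= 32, stop.
Therefore out = [0, 1, 1, 2, 3, 5, 8, 13, 21].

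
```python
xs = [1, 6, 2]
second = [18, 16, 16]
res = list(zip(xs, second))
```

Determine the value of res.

Step 1: zip pairs elements at same index:
  Index 0: (1, 18)
  Index 1: (6, 16)
  Index 2: (2, 16)
Therefore res = [(1, 18), (6, 16), (2, 16)].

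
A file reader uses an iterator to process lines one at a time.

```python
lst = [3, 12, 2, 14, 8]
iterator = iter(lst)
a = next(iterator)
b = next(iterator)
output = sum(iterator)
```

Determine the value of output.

Step 1: Create iterator over [3, 12, 2, 14, 8].
Step 2: a = next() = 3, b = next() = 12.
Step 3: sum() of remaining [2, 14, 8] = 24.
Therefore output = 24.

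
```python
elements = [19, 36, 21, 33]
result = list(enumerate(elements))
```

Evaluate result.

Step 1: enumerate pairs each element with its index:
  (0, 19)
  (1, 36)
  (2, 21)
  (3, 33)
Therefore result = [(0, 19), (1, 36), (2, 21), (3, 33)].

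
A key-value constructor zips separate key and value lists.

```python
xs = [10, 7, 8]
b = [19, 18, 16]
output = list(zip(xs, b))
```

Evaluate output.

Step 1: zip pairs elements at same index:
  Index 0: (10, 19)
  Index 1: (7, 18)
  Index 2: (8, 16)
Therefore output = [(10, 19), (7, 18), (8, 16)].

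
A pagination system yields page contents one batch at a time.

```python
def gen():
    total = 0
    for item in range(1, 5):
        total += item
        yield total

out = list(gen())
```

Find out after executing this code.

Step 1: Generator accumulates running sum:
  item=1: total = 1, yield 1
  item=2: total = 3, yield 3
  item=3: total = 6, yield 6
  item=4: total = 10, yield 10
Therefore out = [1, 3, 6, 10].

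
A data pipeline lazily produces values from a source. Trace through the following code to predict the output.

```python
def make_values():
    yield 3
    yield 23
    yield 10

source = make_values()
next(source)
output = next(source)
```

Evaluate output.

Step 1: make_values() creates a generator.
Step 2: next(source) yields 3 (consumed and discarded).
Step 3: next(source) yields 23, assigned to output.
Therefore output = 23.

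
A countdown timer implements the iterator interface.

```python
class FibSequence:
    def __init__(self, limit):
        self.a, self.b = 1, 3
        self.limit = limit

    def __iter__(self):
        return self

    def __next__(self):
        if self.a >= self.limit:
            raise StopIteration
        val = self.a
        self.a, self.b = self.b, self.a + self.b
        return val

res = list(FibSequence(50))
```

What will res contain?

Step 1: Fibonacci-like sequence (a=1, b=3) until >= 50:
  Yield 1, then a,b = 3,4
  Yield 3, then a,b = 4,7
  Yield 4, then a,b = 7,11
  Yield 7, then a,b = 11,18
  Yield 11, then a,b = 18,29
  Yield 18, then a,b = 29,47
  Yield 29, then a,b = 47,76
  Yield 47, then a,b = 76,123
Step 2: 76 >= 50, stop.
Therefore res = [1, 3, 4, 7, 11, 18, 29, 47].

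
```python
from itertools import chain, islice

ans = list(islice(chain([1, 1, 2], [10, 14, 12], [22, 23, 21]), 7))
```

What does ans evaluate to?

Step 1: chain([1, 1, 2], [10, 14, 12], [22, 23, 21]) = [1, 1, 2, 10, 14, 12, 22, 23, 21].
Step 2: islice takes first 7 elements: [1, 1, 2, 10, 14, 12, 22].
Therefore ans = [1, 1, 2, 10, 14, 12, 22].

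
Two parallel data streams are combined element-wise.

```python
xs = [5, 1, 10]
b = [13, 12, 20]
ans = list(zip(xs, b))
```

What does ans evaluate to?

Step 1: zip pairs elements at same index:
  Index 0: (5, 13)
  Index 1: (1, 12)
  Index 2: (10, 20)
Therefore ans = [(5, 13), (1, 12), (10, 20)].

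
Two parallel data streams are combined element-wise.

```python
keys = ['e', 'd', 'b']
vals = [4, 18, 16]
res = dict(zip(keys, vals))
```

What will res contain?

Step 1: zip pairs keys with values:
  'e' -> 4
  'd' -> 18
  'b' -> 16
Therefore res = {'e': 4, 'd': 18, 'b': 16}.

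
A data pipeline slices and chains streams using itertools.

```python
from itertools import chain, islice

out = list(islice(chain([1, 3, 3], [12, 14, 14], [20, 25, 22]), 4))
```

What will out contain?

Step 1: chain([1, 3, 3], [12, 14, 14], [20, 25, 22]) = [1, 3, 3, 12, 14, 14, 20, 25, 22].
Step 2: islice takes first 4 elements: [1, 3, 3, 12].
Therefore out = [1, 3, 3, 12].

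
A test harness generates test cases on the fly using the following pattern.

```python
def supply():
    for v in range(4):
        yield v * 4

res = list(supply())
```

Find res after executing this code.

Step 1: For each v in range(4), yield v * 4:
  v=0: yield 0 * 4 = 0
  v=1: yield 1 * 4 = 4
  v=2: yield 2 * 4 = 8
  v=3: yield 3 * 4 = 12
Therefore res = [0, 4, 8, 12].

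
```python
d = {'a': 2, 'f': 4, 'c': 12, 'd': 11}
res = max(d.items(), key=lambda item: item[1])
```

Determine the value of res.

Step 1: Find item with maximum value:
  ('a', 2)
  ('f', 4)
  ('c', 12)
  ('d', 11)
Step 2: Maximum value is 12 at key 'c'.
Therefore res = ('c', 12).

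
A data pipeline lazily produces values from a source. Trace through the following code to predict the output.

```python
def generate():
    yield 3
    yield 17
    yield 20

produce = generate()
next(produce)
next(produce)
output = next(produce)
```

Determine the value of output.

Step 1: generate() creates a generator.
Step 2: next(produce) yields 3 (consumed and discarded).
Step 3: next(produce) yields 17 (consumed and discarded).
Step 4: next(produce) yields 20, assigned to output.
Therefore output = 20.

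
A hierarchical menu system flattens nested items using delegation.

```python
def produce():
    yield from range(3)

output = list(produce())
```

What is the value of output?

Step 1: yield from delegates to the iterable, yielding each element.
Step 2: Collected values: [0, 1, 2].
Therefore output = [0, 1, 2].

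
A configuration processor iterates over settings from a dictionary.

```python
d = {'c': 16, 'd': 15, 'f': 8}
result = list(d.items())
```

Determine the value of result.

Step 1: d.items() returns (key, value) pairs in insertion order.
Therefore result = [('c', 16), ('d', 15), ('f', 8)].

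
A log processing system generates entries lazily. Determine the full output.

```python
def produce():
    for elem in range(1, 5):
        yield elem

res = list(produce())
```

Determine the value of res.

Step 1: The generator yields each value from range(1, 5).
Step 2: list() consumes all yields: [1, 2, 3, 4].
Therefore res = [1, 2, 3, 4].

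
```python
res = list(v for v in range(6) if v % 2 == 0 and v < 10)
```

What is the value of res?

Step 1: Filter range(6) where v % 2 == 0 and v < 10:
  v=0: both conditions met, included
  v=1: excluded (1 % 2 != 0)
  v=2: both conditions met, included
  v=3: excluded (3 % 2 != 0)
  v=4: both conditions met, included
  v=5: excluded (5 % 2 != 0)
Therefore res = [0, 2, 4].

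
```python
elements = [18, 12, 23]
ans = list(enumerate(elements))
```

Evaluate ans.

Step 1: enumerate pairs each element with its index:
  (0, 18)
  (1, 12)
  (2, 23)
Therefore ans = [(0, 18), (1, 12), (2, 23)].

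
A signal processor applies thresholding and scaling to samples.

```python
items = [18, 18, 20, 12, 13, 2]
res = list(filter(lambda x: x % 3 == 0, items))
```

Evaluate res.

Step 1: Filter elements divisible by 3:
  18 % 3 = 0: kept
  18 % 3 = 0: kept
  20 % 3 = 2: removed
  12 % 3 = 0: kept
  13 % 3 = 1: removed
  2 % 3 = 2: removed
Therefore res = [18, 18, 12].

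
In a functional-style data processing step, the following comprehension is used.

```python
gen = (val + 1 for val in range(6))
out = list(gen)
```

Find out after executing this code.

Step 1: For each val in range(6), compute val+1:
  val=0: 0+1 = 1
  val=1: 1+1 = 2
  val=2: 2+1 = 3
  val=3: 3+1 = 4
  val=4: 4+1 = 5
  val=5: 5+1 = 6
Therefore out = [1, 2, 3, 4, 5, 6].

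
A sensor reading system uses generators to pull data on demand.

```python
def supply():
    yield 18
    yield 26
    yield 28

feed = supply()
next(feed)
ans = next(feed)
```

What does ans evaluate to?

Step 1: supply() creates a generator.
Step 2: next(feed) yields 18 (consumed and discarded).
Step 3: next(feed) yields 26, assigned to ans.
Therefore ans = 26.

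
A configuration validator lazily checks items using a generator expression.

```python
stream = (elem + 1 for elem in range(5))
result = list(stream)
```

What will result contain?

Step 1: For each elem in range(5), compute elem+1:
  elem=0: 0+1 = 1
  elem=1: 1+1 = 2
  elem=2: 2+1 = 3
  elem=3: 3+1 = 4
  elem=4: 4+1 = 5
Therefore result = [1, 2, 3, 4, 5].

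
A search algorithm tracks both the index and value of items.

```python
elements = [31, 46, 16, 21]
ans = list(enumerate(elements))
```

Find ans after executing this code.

Step 1: enumerate pairs each element with its index:
  (0, 31)
  (1, 46)
  (2, 16)
  (3, 21)
Therefore ans = [(0, 31), (1, 46), (2, 16), (3, 21)].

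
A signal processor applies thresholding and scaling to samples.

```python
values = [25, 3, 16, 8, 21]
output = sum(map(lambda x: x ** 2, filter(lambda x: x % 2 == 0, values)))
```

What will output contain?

Step 1: Filter even numbers from [25, 3, 16, 8, 21]: [16, 8]
Step 2: Square each: [256, 64]
Step 3: Sum = 320.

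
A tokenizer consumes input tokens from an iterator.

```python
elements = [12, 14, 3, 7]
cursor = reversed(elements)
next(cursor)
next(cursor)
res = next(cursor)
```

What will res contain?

Step 1: reversed([12, 14, 3, 7]) gives iterator: [7, 3, 14, 12].
Step 2: First next() = 7, second next() = 3.
Step 3: Third next() = 14.
Therefore res = 14.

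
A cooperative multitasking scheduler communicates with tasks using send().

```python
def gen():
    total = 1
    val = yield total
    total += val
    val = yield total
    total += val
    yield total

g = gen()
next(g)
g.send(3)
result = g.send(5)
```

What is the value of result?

Step 1: next() -> yield total=1.
Step 2: send(3) -> val=3, total = 1+3 = 4, yield 4.
Step 3: send(5) -> val=5, total = 4+5 = 9, yield 9.
Therefore result = 9.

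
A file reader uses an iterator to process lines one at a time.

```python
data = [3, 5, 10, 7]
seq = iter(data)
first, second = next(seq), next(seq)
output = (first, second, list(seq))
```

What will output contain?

Step 1: Create iterator over [3, 5, 10, 7].
Step 2: first = 3, second = 5.
Step 3: Remaining elements: [10, 7].
Therefore output = (3, 5, [10, 7]).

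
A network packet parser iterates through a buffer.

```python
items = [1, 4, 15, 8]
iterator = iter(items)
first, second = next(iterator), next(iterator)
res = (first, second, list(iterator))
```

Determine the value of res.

Step 1: Create iterator over [1, 4, 15, 8].
Step 2: first = 1, second = 4.
Step 3: Remaining elements: [15, 8].
Therefore res = (1, 4, [15, 8]).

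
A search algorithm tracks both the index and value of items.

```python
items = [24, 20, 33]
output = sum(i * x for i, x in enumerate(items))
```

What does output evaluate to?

Step 1: Compute i * x for each (i, x) in enumerate([24, 20, 33]):
  i=0, x=24: 0*24 = 0
  i=1, x=20: 1*20 = 20
  i=2, x=33: 2*33 = 66
Step 2: sum = 0 + 20 + 66 = 86.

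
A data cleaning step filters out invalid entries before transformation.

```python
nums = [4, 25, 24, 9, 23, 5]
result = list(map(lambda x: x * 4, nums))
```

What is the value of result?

Step 1: Apply lambda x: x * 4 to each element:
  4 -> 16
  25 -> 100
  24 -> 96
  9 -> 36
  23 -> 92
  5 -> 20
Therefore result = [16, 100, 96, 36, 92, 20].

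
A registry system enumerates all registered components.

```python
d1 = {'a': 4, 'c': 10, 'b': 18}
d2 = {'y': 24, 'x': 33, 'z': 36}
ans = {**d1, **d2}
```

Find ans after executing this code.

Step 1: Merge d1 and d2 (d2 values override on key conflicts).
Step 2: d1 has keys ['a', 'c', 'b'], d2 has keys ['y', 'x', 'z'].
Therefore ans = {'a': 4, 'c': 10, 'b': 18, 'y': 24, 'x': 33, 'z': 36}.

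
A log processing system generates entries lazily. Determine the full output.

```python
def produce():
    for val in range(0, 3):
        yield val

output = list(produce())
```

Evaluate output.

Step 1: The generator yields each value from range(0, 3).
Step 2: list() consumes all yields: [0, 1, 2].
Therefore output = [0, 1, 2].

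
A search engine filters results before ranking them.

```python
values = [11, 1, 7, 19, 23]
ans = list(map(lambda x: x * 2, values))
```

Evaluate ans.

Step 1: Apply lambda x: x * 2 to each element:
  11 -> 22
  1 -> 2
  7 -> 14
  19 -> 38
  23 -> 46
Therefore ans = [22, 2, 14, 38, 46].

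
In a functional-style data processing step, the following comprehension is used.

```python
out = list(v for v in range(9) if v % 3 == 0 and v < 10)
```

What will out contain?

Step 1: Filter range(9) where v % 3 == 0 and v < 10:
  v=0: both conditions met, included
  v=1: excluded (1 % 3 != 0)
  v=2: excluded (2 % 3 != 0)
  v=3: both conditions met, included
  v=4: excluded (4 % 3 != 0)
  v=5: excluded (5 % 3 != 0)
  v=6: both conditions met, included
  v=7: excluded (7 % 3 != 0)
  v=8: excluded (8 % 3 != 0)
Therefore out = [0, 3, 6].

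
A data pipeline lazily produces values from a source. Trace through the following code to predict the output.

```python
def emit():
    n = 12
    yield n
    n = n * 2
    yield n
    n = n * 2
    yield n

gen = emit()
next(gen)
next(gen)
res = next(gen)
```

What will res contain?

Step 1: Trace through generator execution:
  Yield 1: n starts at 12, yield 12
  Yield 2: n = 12 * 2 = 24, yield 24
  Yield 3: n = 24 * 2 = 48, yield 48
Step 2: First next() gets 12, second next() gets the second value, third next() yields 48.
Therefore res = 48.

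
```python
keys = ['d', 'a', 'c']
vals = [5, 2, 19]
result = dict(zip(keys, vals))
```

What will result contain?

Step 1: zip pairs keys with values:
  'd' -> 5
  'a' -> 2
  'c' -> 19
Therefore result = {'d': 5, 'a': 2, 'c': 19}.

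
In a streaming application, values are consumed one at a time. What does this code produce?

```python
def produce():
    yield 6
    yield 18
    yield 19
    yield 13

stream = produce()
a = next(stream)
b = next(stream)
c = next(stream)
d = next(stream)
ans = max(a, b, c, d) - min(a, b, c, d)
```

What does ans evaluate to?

Step 1: Create generator and consume all values:
  a = next(stream) = 6
  b = next(stream) = 18
  c = next(stream) = 19
  d = next(stream) = 13
Step 2: max = 19, min = 6, ans = 19 - 6 = 13.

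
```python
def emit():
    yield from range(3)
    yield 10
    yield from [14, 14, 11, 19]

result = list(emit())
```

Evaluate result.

Step 1: Trace yields in order:
  yield 0
  yield 1
  yield 2
  yield 10
  yield 14
  yield 14
  yield 11
  yield 19
Therefore result = [0, 1, 2, 10, 14, 14, 11, 19].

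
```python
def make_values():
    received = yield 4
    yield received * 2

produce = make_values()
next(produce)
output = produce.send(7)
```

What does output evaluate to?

Step 1: next(produce) advances to first yield, producing 4.
Step 2: send(7) resumes, received = 7.
Step 3: yield received * 2 = 7 * 2 = 14.
Therefore output = 14.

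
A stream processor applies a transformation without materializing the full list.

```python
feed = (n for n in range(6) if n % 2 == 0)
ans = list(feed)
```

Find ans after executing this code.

Step 1: Filter range(6) keeping only even values:
  n=0: even, included
  n=1: odd, excluded
  n=2: even, included
  n=3: odd, excluded
  n=4: even, included
  n=5: odd, excluded
Therefore ans = [0, 2, 4].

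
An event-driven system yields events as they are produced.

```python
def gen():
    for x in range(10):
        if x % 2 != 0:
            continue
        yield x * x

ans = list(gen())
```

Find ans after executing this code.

Step 1: Only yield x**2 when x is divisible by 2:
  x=0: 0 % 2 == 0, yield 0**2 = 0
  x=2: 2 % 2 == 0, yield 2**2 = 4
  x=4: 4 % 2 == 0, yield 4**2 = 16
  x=6: 6 % 2 == 0, yield 6**2 = 36
  x=8: 8 % 2 == 0, yield 8**2 = 64
Therefore ans = [0, 4, 16, 36, 64].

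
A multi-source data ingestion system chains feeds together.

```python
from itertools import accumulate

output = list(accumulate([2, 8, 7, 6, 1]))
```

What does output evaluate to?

Step 1: accumulate computes running sums:
  + 2 = 2
  + 8 = 10
  + 7 = 17
  + 6 = 23
  + 1 = 24
Therefore output = [2, 10, 17, 23, 24].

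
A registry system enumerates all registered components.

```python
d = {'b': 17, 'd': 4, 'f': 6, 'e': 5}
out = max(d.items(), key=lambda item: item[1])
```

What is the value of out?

Step 1: Find item with maximum value:
  ('b', 17)
  ('d', 4)
  ('f', 6)
  ('e', 5)
Step 2: Maximum value is 17 at key 'b'.
Therefore out = ('b', 17).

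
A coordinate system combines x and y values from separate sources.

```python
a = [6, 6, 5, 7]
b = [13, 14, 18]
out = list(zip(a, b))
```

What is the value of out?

Step 1: zip stops at shortest (len(a)=4, len(b)=3):
  Index 0: (6, 13)
  Index 1: (6, 14)
  Index 2: (5, 18)
Step 2: Last element of a (7) has no pair, dropped.
Therefore out = [(6, 13), (6, 14), (5, 18)].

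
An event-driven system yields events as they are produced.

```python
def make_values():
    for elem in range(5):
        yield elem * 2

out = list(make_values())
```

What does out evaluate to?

Step 1: For each elem in range(5), yield elem * 2:
  elem=0: yield 0 * 2 = 0
  elem=1: yield 1 * 2 = 2
  elem=2: yield 2 * 2 = 4
  elem=3: yield 3 * 2 = 6
  elem=4: yield 4 * 2 = 8
Therefore out = [0, 2, 4, 6, 8].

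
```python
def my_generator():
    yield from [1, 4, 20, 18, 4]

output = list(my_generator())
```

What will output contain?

Step 1: yield from delegates to the iterable, yielding each element.
Step 2: Collected values: [1, 4, 20, 18, 4].
Therefore output = [1, 4, 20, 18, 4].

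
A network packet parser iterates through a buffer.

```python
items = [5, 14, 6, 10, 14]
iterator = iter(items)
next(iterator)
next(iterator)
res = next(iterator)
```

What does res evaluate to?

Step 1: Create iterator over [5, 14, 6, 10, 14].
Step 2: next() consumes 5.
Step 3: next() consumes 14.
Step 4: next() returns 6.
Therefore res = 6.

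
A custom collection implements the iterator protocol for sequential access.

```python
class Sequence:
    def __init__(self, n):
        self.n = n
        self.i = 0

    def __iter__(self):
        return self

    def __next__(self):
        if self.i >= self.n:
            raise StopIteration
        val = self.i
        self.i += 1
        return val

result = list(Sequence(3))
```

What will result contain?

Step 1: Sequence(3) creates an iterator counting 0 to 2.
Step 2: list() consumes all values: [0, 1, 2].
Therefore result = [0, 1, 2].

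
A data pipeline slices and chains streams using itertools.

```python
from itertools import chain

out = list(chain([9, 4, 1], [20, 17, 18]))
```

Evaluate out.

Step 1: chain() concatenates iterables: [9, 4, 1] + [20, 17, 18].
Therefore out = [9, 4, 1, 20, 17, 18].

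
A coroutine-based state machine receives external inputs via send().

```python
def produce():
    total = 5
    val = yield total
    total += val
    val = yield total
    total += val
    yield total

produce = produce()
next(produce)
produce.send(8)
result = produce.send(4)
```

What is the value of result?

Step 1: next() -> yield total=5.
Step 2: send(8) -> val=8, total = 5+8 = 13, yield 13.
Step 3: send(4) -> val=4, total = 13+4 = 17, yield 17.
Therefore result = 17.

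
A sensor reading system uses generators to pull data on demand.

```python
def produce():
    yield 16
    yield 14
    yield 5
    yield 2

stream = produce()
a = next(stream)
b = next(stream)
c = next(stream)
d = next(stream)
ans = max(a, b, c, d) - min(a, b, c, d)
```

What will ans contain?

Step 1: Create generator and consume all values:
  a = next(stream) = 16
  b = next(stream) = 14
  c = next(stream) = 5
  d = next(stream) = 2
Step 2: max = 16, min = 2, ans = 16 - 2 = 14.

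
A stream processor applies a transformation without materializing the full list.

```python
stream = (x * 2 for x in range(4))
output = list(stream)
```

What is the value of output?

Step 1: For each x in range(4), compute x*2:
  x=0: 0*2 = 0
  x=1: 1*2 = 2
  x=2: 2*2 = 4
  x=3: 3*2 = 6
Therefore output = [0, 2, 4, 6].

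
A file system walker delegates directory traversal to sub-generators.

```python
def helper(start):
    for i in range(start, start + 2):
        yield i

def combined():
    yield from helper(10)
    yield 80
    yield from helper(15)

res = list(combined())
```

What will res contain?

Step 1: combined() delegates to helper(10):
  yield 10
  yield 11
Step 2: yield 80
Step 3: Delegates to helper(15):
  yield 15
  yield 16
Therefore res = [10, 11, 80, 15, 16].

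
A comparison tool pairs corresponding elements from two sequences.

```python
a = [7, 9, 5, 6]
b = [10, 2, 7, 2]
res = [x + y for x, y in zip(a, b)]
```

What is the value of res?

Step 1: Add corresponding elements:
  7 + 10 = 17
  9 + 2 = 11
  5 + 7 = 12
  6 + 2 = 8
Therefore res = [17, 11, 12, 8].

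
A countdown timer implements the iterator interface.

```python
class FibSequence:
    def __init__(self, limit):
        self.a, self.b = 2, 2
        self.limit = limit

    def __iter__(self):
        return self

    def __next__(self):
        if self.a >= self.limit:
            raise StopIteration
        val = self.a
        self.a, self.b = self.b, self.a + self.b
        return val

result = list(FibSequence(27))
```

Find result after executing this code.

Step 1: Fibonacci-like sequence (a=2, b=2) until >= 27:
  Yield 2, then a,b = 2,4
  Yield 2, then a,b = 4,6
  Yield 4, then a,b = 6,10
  Yield 6, then a,b = 10,16
  Yield 10, then a,b = 16,26
  Yield 16, then a,b = 26,42
  Yield 26, then a,b = 42,68
Step 2: 42 >= 27, stop.
Therefore result = [2, 2, 4, 6, 10, 16, 26].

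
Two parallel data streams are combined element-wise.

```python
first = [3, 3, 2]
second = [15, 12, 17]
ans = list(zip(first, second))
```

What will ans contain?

Step 1: zip pairs elements at same index:
  Index 0: (3, 15)
  Index 1: (3, 12)
  Index 2: (2, 17)
Therefore ans = [(3, 15), (3, 12), (2, 17)].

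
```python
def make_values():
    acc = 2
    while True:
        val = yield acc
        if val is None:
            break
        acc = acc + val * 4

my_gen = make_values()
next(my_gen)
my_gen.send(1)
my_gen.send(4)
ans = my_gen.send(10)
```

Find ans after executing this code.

Step 1: next() -> yield acc=2.
Step 2: send(1) -> val=1, acc = 2 + 1*4 = 6, yield 6.
Step 3: send(4) -> val=4, acc = 6 + 4*4 = 22, yield 22.
Step 4: send(10) -> val=10, acc = 22 + 10*4 = 62, yield 62.
Therefore ans = 62.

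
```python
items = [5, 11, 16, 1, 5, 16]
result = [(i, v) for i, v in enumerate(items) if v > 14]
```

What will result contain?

Step 1: Filter enumerate([5, 11, 16, 1, 5, 16]) keeping v > 14:
  (0, 5): 5 <= 14, excluded
  (1, 11): 11 <= 14, excluded
  (2, 16): 16 > 14, included
  (3, 1): 1 <= 14, excluded
  (4, 5): 5 <= 14, excluded
  (5, 16): 16 > 14, included
Therefore result = [(2, 16), (5, 16)].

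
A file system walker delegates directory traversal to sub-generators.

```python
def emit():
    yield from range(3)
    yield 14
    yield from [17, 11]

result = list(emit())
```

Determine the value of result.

Step 1: Trace yields in order:
  yield 0
  yield 1
  yield 2
  yield 14
  yield 17
  yield 11
Therefore result = [0, 1, 2, 14, 17, 11].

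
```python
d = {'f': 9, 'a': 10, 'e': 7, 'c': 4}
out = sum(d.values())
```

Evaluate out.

Step 1: d.values() = [9, 10, 7, 4].
Step 2: sum = 30.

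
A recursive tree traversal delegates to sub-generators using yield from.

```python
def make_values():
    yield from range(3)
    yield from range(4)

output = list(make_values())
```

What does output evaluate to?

Step 1: Trace yields in order:
  yield 0
  yield 1
  yield 2
  yield 0
  yield 1
  yield 2
  yield 3
Therefore output = [0, 1, 2, 0, 1, 2, 3].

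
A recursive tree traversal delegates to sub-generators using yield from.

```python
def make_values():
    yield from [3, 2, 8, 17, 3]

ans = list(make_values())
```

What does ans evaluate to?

Step 1: yield from delegates to the iterable, yielding each element.
Step 2: Collected values: [3, 2, 8, 17, 3].
Therefore ans = [3, 2, 8, 17, 3].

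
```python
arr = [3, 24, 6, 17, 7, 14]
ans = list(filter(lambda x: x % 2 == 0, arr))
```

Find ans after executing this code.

Step 1: Filter elements divisible by 2:
  3 % 2 = 1: removed
  24 % 2 = 0: kept
  6 % 2 = 0: kept
  17 % 2 = 1: removed
  7 % 2 = 1: removed
  14 % 2 = 0: kept
Therefore ans = [24, 6, 14].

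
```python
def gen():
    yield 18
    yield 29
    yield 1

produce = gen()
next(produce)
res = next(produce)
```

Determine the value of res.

Step 1: gen() creates a generator.
Step 2: next(produce) yields 18 (consumed and discarded).
Step 3: next(produce) yields 29, assigned to res.
Therefore res = 29.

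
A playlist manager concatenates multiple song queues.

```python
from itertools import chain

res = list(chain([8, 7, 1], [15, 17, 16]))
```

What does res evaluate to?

Step 1: chain() concatenates iterables: [8, 7, 1] + [15, 17, 16].
Therefore res = [8, 7, 1, 15, 17, 16].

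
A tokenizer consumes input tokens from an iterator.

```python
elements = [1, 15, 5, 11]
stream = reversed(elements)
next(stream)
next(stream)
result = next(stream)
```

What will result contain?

Step 1: reversed([1, 15, 5, 11]) gives iterator: [11, 5, 15, 1].
Step 2: First next() = 11, second next() = 5.
Step 3: Third next() = 15.
Therefore result = 15.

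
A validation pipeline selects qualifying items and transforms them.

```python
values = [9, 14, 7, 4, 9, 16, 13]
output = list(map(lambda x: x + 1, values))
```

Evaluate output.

Step 1: Apply lambda x: x + 1 to each element:
  9 -> 10
  14 -> 15
  7 -> 8
  4 -> 5
  9 -> 10
  16 -> 17
  13 -> 14
Therefore output = [10, 15, 8, 5, 10, 17, 14].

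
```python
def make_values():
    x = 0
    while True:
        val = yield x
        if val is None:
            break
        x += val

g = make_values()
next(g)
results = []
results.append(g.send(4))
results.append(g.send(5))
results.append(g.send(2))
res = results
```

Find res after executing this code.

Step 1: next(g) -> yield 0.
Step 2: send(4) -> x = 4, yield 4.
Step 3: send(5) -> x = 9, yield 9.
Step 4: send(2) -> x = 11, yield 11.
Therefore res = [4, 9, 11].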